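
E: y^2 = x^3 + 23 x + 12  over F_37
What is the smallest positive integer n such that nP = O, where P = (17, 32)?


Compute successive multiples of P until we hit O:
  1P = (17, 32)
  2P = (6, 25)
  3P = (30, 27)
  4P = (0, 7)
  5P = (10, 24)
  6P = (3, 21)
  7P = (28, 36)
  8P = (1, 31)
  ... (continuing to 37P)
  37P = O

ord(P) = 37


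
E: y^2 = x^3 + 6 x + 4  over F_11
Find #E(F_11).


For each x in F_11, count y with y^2 = x^3 + 6 x + 4 mod 11:
  x = 0: RHS = 4, y in [2, 9]  -> 2 point(s)
  x = 1: RHS = 0, y in [0]  -> 1 point(s)
  x = 3: RHS = 5, y in [4, 7]  -> 2 point(s)
  x = 4: RHS = 4, y in [2, 9]  -> 2 point(s)
  x = 5: RHS = 5, y in [4, 7]  -> 2 point(s)
  x = 6: RHS = 3, y in [5, 6]  -> 2 point(s)
  x = 7: RHS = 4, y in [2, 9]  -> 2 point(s)
  x = 8: RHS = 3, y in [5, 6]  -> 2 point(s)
Affine points: 15. Add the point at infinity: total = 16.

#E(F_11) = 16


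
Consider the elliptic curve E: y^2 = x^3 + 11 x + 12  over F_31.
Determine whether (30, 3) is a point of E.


Check whether y^2 = x^3 + 11 x + 12 (mod 31) for (x, y) = (30, 3).
LHS: y^2 = 3^2 mod 31 = 9
RHS: x^3 + 11 x + 12 = 30^3 + 11*30 + 12 mod 31 = 0
LHS != RHS

No, not on the curve


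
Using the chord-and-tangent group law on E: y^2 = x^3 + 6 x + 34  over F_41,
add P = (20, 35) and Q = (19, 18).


P != Q, so use the chord formula.
s = (y2 - y1) / (x2 - x1) = (24) / (40) mod 41 = 17
x3 = s^2 - x1 - x2 mod 41 = 17^2 - 20 - 19 = 4
y3 = s (x1 - x3) - y1 mod 41 = 17 * (20 - 4) - 35 = 32

P + Q = (4, 32)


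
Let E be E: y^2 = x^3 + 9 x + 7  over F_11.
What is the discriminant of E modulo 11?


4 a^3 + 27 b^2 = 4*9^3 + 27*7^2 = 2916 + 1323 = 4239
Delta = -16 * (4239) = -67824
Delta mod 11 = 2

Delta = 2 (mod 11)


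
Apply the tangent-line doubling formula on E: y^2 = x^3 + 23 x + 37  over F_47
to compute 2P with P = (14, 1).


Doubling: s = (3 x1^2 + a) / (2 y1)
s = (3*14^2 + 23) / (2*1) mod 47 = 0
x3 = s^2 - 2 x1 mod 47 = 0^2 - 2*14 = 19
y3 = s (x1 - x3) - y1 mod 47 = 0 * (14 - 19) - 1 = 46

2P = (19, 46)


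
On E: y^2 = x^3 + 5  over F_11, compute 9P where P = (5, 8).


k = 9 = 1001_2 (binary, LSB first: 1001)
Double-and-add from P = (5, 8):
  bit 0 = 1: acc = O + (5, 8) = (5, 8)
  bit 1 = 0: acc unchanged = (5, 8)
  bit 2 = 0: acc unchanged = (5, 8)
  bit 3 = 1: acc = (5, 8) + (0, 4) = (4, 6)

9P = (4, 6)


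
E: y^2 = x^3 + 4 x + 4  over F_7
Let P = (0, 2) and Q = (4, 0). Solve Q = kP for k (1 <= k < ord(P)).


Enumerate multiples of P until we hit Q = (4, 0):
  1P = (0, 2)
  2P = (1, 4)
  3P = (3, 6)
  4P = (5, 3)
  5P = (4, 0)
Match found at i = 5.

k = 5


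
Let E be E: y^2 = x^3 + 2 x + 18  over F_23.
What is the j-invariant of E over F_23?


Delta = -16(4 a^3 + 27 b^2) mod 23 = 4
-1728 * (4 a)^3 = -1728 * (4*2)^3 mod 23 = 5
j = 5 * 4^(-1) mod 23 = 7

j = 7 (mod 23)


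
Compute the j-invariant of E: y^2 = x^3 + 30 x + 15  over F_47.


Delta = -16(4 a^3 + 27 b^2) mod 47 = 45
-1728 * (4 a)^3 = -1728 * (4*30)^3 mod 47 = 25
j = 25 * 45^(-1) mod 47 = 11

j = 11 (mod 47)


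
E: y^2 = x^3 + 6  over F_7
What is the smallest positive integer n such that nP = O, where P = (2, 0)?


Compute successive multiples of P until we hit O:
  1P = (2, 0)
  2P = O

ord(P) = 2


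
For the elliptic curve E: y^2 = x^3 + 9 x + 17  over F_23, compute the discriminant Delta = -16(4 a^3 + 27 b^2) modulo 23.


4 a^3 + 27 b^2 = 4*9^3 + 27*17^2 = 2916 + 7803 = 10719
Delta = -16 * (10719) = -171504
Delta mod 23 = 7

Delta = 7 (mod 23)


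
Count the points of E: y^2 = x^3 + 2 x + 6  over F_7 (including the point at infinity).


For each x in F_7, count y with y^2 = x^3 + 2 x + 6 mod 7:
  x = 1: RHS = 2, y in [3, 4]  -> 2 point(s)
  x = 2: RHS = 4, y in [2, 5]  -> 2 point(s)
  x = 3: RHS = 4, y in [2, 5]  -> 2 point(s)
  x = 4: RHS = 1, y in [1, 6]  -> 2 point(s)
  x = 5: RHS = 1, y in [1, 6]  -> 2 point(s)
Affine points: 10. Add the point at infinity: total = 11.

#E(F_7) = 11


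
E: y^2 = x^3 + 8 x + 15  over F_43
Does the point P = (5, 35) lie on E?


Check whether y^2 = x^3 + 8 x + 15 (mod 43) for (x, y) = (5, 35).
LHS: y^2 = 35^2 mod 43 = 21
RHS: x^3 + 8 x + 15 = 5^3 + 8*5 + 15 mod 43 = 8
LHS != RHS

No, not on the curve


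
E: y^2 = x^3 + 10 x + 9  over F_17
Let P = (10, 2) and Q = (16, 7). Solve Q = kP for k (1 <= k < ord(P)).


Enumerate multiples of P until we hit Q = (16, 7):
  1P = (10, 2)
  2P = (15, 10)
  3P = (0, 14)
  4P = (3, 10)
  5P = (6, 8)
  6P = (16, 7)
Match found at i = 6.

k = 6


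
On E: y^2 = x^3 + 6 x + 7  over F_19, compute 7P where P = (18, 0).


k = 7 = 111_2 (binary, LSB first: 111)
Double-and-add from P = (18, 0):
  bit 0 = 1: acc = O + (18, 0) = (18, 0)
  bit 1 = 1: acc = (18, 0) + O = (18, 0)
  bit 2 = 1: acc = (18, 0) + O = (18, 0)

7P = (18, 0)


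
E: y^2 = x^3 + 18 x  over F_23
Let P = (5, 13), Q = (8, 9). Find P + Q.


P != Q, so use the chord formula.
s = (y2 - y1) / (x2 - x1) = (19) / (3) mod 23 = 14
x3 = s^2 - x1 - x2 mod 23 = 14^2 - 5 - 8 = 22
y3 = s (x1 - x3) - y1 mod 23 = 14 * (5 - 22) - 13 = 2

P + Q = (22, 2)


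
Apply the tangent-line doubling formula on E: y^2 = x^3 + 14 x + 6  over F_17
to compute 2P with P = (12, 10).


Doubling: s = (3 x1^2 + a) / (2 y1)
s = (3*12^2 + 14) / (2*10) mod 17 = 7
x3 = s^2 - 2 x1 mod 17 = 7^2 - 2*12 = 8
y3 = s (x1 - x3) - y1 mod 17 = 7 * (12 - 8) - 10 = 1

2P = (8, 1)


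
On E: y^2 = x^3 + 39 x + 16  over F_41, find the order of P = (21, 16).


Compute successive multiples of P until we hit O:
  1P = (21, 16)
  2P = (0, 4)
  3P = (22, 1)
  4P = (18, 21)
  5P = (23, 1)
  6P = (2, 26)
  7P = (26, 19)
  8P = (37, 40)
  ... (continuing to 45P)
  45P = O

ord(P) = 45


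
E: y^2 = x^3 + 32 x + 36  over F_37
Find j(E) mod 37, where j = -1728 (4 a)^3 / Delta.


Delta = -16(4 a^3 + 27 b^2) mod 37 = 20
-1728 * (4 a)^3 = -1728 * (4*32)^3 mod 37 = 23
j = 23 * 20^(-1) mod 37 = 3

j = 3 (mod 37)


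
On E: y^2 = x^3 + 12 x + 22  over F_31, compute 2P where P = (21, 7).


Doubling: s = (3 x1^2 + a) / (2 y1)
s = (3*21^2 + 12) / (2*7) mod 31 = 9
x3 = s^2 - 2 x1 mod 31 = 9^2 - 2*21 = 8
y3 = s (x1 - x3) - y1 mod 31 = 9 * (21 - 8) - 7 = 17

2P = (8, 17)


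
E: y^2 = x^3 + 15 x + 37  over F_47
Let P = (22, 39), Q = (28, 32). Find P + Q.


P != Q, so use the chord formula.
s = (y2 - y1) / (x2 - x1) = (40) / (6) mod 47 = 38
x3 = s^2 - x1 - x2 mod 47 = 38^2 - 22 - 28 = 31
y3 = s (x1 - x3) - y1 mod 47 = 38 * (22 - 31) - 39 = 42

P + Q = (31, 42)


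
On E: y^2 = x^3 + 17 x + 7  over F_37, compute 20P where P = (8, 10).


k = 20 = 10100_2 (binary, LSB first: 00101)
Double-and-add from P = (8, 10):
  bit 0 = 0: acc unchanged = O
  bit 1 = 0: acc unchanged = O
  bit 2 = 1: acc = O + (34, 15) = (34, 15)
  bit 3 = 0: acc unchanged = (34, 15)
  bit 4 = 1: acc = (34, 15) + (30, 27) = (19, 14)

20P = (19, 14)


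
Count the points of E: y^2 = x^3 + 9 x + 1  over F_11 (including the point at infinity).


For each x in F_11, count y with y^2 = x^3 + 9 x + 1 mod 11:
  x = 0: RHS = 1, y in [1, 10]  -> 2 point(s)
  x = 1: RHS = 0, y in [0]  -> 1 point(s)
  x = 2: RHS = 5, y in [4, 7]  -> 2 point(s)
  x = 3: RHS = 0, y in [0]  -> 1 point(s)
  x = 7: RHS = 0, y in [0]  -> 1 point(s)
Affine points: 7. Add the point at infinity: total = 8.

#E(F_11) = 8


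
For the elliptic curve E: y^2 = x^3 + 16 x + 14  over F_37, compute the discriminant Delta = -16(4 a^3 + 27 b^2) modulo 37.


4 a^3 + 27 b^2 = 4*16^3 + 27*14^2 = 16384 + 5292 = 21676
Delta = -16 * (21676) = -346816
Delta mod 37 = 22

Delta = 22 (mod 37)


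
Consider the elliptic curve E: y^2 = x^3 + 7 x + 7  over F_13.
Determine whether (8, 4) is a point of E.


Check whether y^2 = x^3 + 7 x + 7 (mod 13) for (x, y) = (8, 4).
LHS: y^2 = 4^2 mod 13 = 3
RHS: x^3 + 7 x + 7 = 8^3 + 7*8 + 7 mod 13 = 3
LHS = RHS

Yes, on the curve


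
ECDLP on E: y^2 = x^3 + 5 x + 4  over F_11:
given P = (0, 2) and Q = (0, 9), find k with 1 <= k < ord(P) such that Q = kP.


Enumerate multiples of P until we hit Q = (0, 9):
  1P = (0, 2)
  2P = (5, 0)
  3P = (0, 9)
Match found at i = 3.

k = 3


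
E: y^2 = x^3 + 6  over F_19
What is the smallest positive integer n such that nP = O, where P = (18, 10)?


Compute successive multiples of P until we hit O:
  1P = (18, 10)
  2P = (11, 11)
  3P = (16, 6)
  4P = (8, 10)
  5P = (12, 9)
  6P = (17, 6)
  7P = (0, 5)
  8P = (7, 11)
  ... (continuing to 21P)
  21P = O

ord(P) = 21


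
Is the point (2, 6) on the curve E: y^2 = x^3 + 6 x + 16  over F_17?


Check whether y^2 = x^3 + 6 x + 16 (mod 17) for (x, y) = (2, 6).
LHS: y^2 = 6^2 mod 17 = 2
RHS: x^3 + 6 x + 16 = 2^3 + 6*2 + 16 mod 17 = 2
LHS = RHS

Yes, on the curve


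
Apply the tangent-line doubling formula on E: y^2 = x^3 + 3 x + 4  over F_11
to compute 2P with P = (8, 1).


Doubling: s = (3 x1^2 + a) / (2 y1)
s = (3*8^2 + 3) / (2*1) mod 11 = 4
x3 = s^2 - 2 x1 mod 11 = 4^2 - 2*8 = 0
y3 = s (x1 - x3) - y1 mod 11 = 4 * (8 - 0) - 1 = 9

2P = (0, 9)


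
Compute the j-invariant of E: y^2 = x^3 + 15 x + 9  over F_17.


Delta = -16(4 a^3 + 27 b^2) mod 17 = 13
-1728 * (4 a)^3 = -1728 * (4*15)^3 mod 17 = 5
j = 5 * 13^(-1) mod 17 = 3

j = 3 (mod 17)


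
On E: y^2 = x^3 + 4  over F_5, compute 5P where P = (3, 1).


k = 5 = 101_2 (binary, LSB first: 101)
Double-and-add from P = (3, 1):
  bit 0 = 1: acc = O + (3, 1) = (3, 1)
  bit 1 = 0: acc unchanged = (3, 1)
  bit 2 = 1: acc = (3, 1) + (0, 3) = (3, 4)

5P = (3, 4)


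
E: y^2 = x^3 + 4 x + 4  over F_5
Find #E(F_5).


For each x in F_5, count y with y^2 = x^3 + 4 x + 4 mod 5:
  x = 0: RHS = 4, y in [2, 3]  -> 2 point(s)
  x = 1: RHS = 4, y in [2, 3]  -> 2 point(s)
  x = 2: RHS = 0, y in [0]  -> 1 point(s)
  x = 4: RHS = 4, y in [2, 3]  -> 2 point(s)
Affine points: 7. Add the point at infinity: total = 8.

#E(F_5) = 8


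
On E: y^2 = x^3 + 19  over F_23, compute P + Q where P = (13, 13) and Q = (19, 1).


P != Q, so use the chord formula.
s = (y2 - y1) / (x2 - x1) = (11) / (6) mod 23 = 21
x3 = s^2 - x1 - x2 mod 23 = 21^2 - 13 - 19 = 18
y3 = s (x1 - x3) - y1 mod 23 = 21 * (13 - 18) - 13 = 20

P + Q = (18, 20)


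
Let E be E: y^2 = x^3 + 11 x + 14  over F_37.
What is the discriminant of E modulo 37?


4 a^3 + 27 b^2 = 4*11^3 + 27*14^2 = 5324 + 5292 = 10616
Delta = -16 * (10616) = -169856
Delta mod 37 = 11

Delta = 11 (mod 37)


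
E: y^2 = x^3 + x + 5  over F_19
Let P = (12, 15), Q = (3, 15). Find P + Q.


P != Q, so use the chord formula.
s = (y2 - y1) / (x2 - x1) = (0) / (10) mod 19 = 0
x3 = s^2 - x1 - x2 mod 19 = 0^2 - 12 - 3 = 4
y3 = s (x1 - x3) - y1 mod 19 = 0 * (12 - 4) - 15 = 4

P + Q = (4, 4)


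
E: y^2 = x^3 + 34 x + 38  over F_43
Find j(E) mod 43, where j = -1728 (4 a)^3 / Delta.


Delta = -16(4 a^3 + 27 b^2) mod 43 = 37
-1728 * (4 a)^3 = -1728 * (4*34)^3 mod 43 = 8
j = 8 * 37^(-1) mod 43 = 13

j = 13 (mod 43)


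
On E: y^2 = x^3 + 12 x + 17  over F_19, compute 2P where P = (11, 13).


Doubling: s = (3 x1^2 + a) / (2 y1)
s = (3*11^2 + 12) / (2*13) mod 19 = 2
x3 = s^2 - 2 x1 mod 19 = 2^2 - 2*11 = 1
y3 = s (x1 - x3) - y1 mod 19 = 2 * (11 - 1) - 13 = 7

2P = (1, 7)


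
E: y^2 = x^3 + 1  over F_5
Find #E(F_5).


For each x in F_5, count y with y^2 = x^3 + 0 x + 1 mod 5:
  x = 0: RHS = 1, y in [1, 4]  -> 2 point(s)
  x = 2: RHS = 4, y in [2, 3]  -> 2 point(s)
  x = 4: RHS = 0, y in [0]  -> 1 point(s)
Affine points: 5. Add the point at infinity: total = 6.

#E(F_5) = 6


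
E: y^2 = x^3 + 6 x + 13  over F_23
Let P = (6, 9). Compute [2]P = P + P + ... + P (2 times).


k = 2 = 10_2 (binary, LSB first: 01)
Double-and-add from P = (6, 9):
  bit 0 = 0: acc unchanged = O
  bit 1 = 1: acc = O + (0, 6) = (0, 6)

2P = (0, 6)


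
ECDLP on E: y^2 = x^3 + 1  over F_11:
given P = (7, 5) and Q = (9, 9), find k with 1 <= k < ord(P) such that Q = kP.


Enumerate multiples of P until we hit Q = (9, 9):
  1P = (7, 5)
  2P = (2, 8)
  3P = (5, 7)
  4P = (0, 10)
  5P = (9, 9)
Match found at i = 5.

k = 5


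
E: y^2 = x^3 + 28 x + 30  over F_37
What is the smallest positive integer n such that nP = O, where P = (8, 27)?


Compute successive multiples of P until we hit O:
  1P = (8, 27)
  2P = (31, 4)
  3P = (36, 1)
  4P = (5, 31)
  5P = (34, 20)
  6P = (11, 35)
  7P = (21, 0)
  8P = (11, 2)
  ... (continuing to 14P)
  14P = O

ord(P) = 14


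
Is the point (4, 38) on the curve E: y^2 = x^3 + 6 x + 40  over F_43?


Check whether y^2 = x^3 + 6 x + 40 (mod 43) for (x, y) = (4, 38).
LHS: y^2 = 38^2 mod 43 = 25
RHS: x^3 + 6 x + 40 = 4^3 + 6*4 + 40 mod 43 = 42
LHS != RHS

No, not on the curve


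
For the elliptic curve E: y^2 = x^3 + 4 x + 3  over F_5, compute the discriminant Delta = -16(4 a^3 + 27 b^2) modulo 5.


4 a^3 + 27 b^2 = 4*4^3 + 27*3^2 = 256 + 243 = 499
Delta = -16 * (499) = -7984
Delta mod 5 = 1

Delta = 1 (mod 5)


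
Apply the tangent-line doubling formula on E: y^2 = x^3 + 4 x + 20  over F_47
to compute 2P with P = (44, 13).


Doubling: s = (3 x1^2 + a) / (2 y1)
s = (3*44^2 + 4) / (2*13) mod 47 = 3
x3 = s^2 - 2 x1 mod 47 = 3^2 - 2*44 = 15
y3 = s (x1 - x3) - y1 mod 47 = 3 * (44 - 15) - 13 = 27

2P = (15, 27)


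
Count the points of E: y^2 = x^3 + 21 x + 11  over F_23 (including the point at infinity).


For each x in F_23, count y with y^2 = x^3 + 21 x + 11 mod 23:
  x = 3: RHS = 9, y in [3, 20]  -> 2 point(s)
  x = 6: RHS = 8, y in [10, 13]  -> 2 point(s)
  x = 7: RHS = 18, y in [8, 15]  -> 2 point(s)
  x = 8: RHS = 1, y in [1, 22]  -> 2 point(s)
  x = 9: RHS = 9, y in [3, 20]  -> 2 point(s)
  x = 10: RHS = 2, y in [5, 18]  -> 2 point(s)
  x = 11: RHS = 9, y in [3, 20]  -> 2 point(s)
  x = 12: RHS = 13, y in [6, 17]  -> 2 point(s)
  x = 14: RHS = 13, y in [6, 17]  -> 2 point(s)
  x = 16: RHS = 4, y in [2, 21]  -> 2 point(s)
  x = 19: RHS = 1, y in [1, 22]  -> 2 point(s)
  x = 20: RHS = 13, y in [6, 17]  -> 2 point(s)
  x = 22: RHS = 12, y in [9, 14]  -> 2 point(s)
Affine points: 26. Add the point at infinity: total = 27.

#E(F_23) = 27


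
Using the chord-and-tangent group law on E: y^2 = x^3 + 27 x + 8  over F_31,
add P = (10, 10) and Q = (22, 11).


P != Q, so use the chord formula.
s = (y2 - y1) / (x2 - x1) = (1) / (12) mod 31 = 13
x3 = s^2 - x1 - x2 mod 31 = 13^2 - 10 - 22 = 13
y3 = s (x1 - x3) - y1 mod 31 = 13 * (10 - 13) - 10 = 13

P + Q = (13, 13)


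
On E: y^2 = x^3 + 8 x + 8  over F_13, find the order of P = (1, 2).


Compute successive multiples of P until we hit O:
  1P = (1, 2)
  2P = (8, 8)
  3P = (5, 2)
  4P = (7, 11)
  5P = (4, 0)
  6P = (7, 2)
  7P = (5, 11)
  8P = (8, 5)
  ... (continuing to 10P)
  10P = O

ord(P) = 10


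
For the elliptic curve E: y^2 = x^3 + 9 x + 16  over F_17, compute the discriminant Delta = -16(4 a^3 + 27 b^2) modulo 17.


4 a^3 + 27 b^2 = 4*9^3 + 27*16^2 = 2916 + 6912 = 9828
Delta = -16 * (9828) = -157248
Delta mod 17 = 2

Delta = 2 (mod 17)


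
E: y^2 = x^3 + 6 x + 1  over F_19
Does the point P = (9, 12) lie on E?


Check whether y^2 = x^3 + 6 x + 1 (mod 19) for (x, y) = (9, 12).
LHS: y^2 = 12^2 mod 19 = 11
RHS: x^3 + 6 x + 1 = 9^3 + 6*9 + 1 mod 19 = 5
LHS != RHS

No, not on the curve


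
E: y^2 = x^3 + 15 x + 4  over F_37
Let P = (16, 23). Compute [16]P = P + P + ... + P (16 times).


k = 16 = 10000_2 (binary, LSB first: 00001)
Double-and-add from P = (16, 23):
  bit 0 = 0: acc unchanged = O
  bit 1 = 0: acc unchanged = O
  bit 2 = 0: acc unchanged = O
  bit 3 = 0: acc unchanged = O
  bit 4 = 1: acc = O + (0, 35) = (0, 35)

16P = (0, 35)


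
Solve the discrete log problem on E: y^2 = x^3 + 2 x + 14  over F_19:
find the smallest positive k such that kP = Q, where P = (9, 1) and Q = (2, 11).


Enumerate multiples of P until we hit Q = (2, 11):
  1P = (9, 1)
  2P = (2, 11)
Match found at i = 2.

k = 2


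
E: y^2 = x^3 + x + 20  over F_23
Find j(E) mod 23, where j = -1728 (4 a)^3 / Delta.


Delta = -16(4 a^3 + 27 b^2) mod 23 = 4
-1728 * (4 a)^3 = -1728 * (4*1)^3 mod 23 = 15
j = 15 * 4^(-1) mod 23 = 21

j = 21 (mod 23)


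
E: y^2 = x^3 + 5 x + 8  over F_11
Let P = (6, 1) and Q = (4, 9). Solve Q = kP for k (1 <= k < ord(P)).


Enumerate multiples of P until we hit Q = (4, 9):
  1P = (6, 1)
  2P = (4, 2)
  3P = (4, 9)
Match found at i = 3.

k = 3


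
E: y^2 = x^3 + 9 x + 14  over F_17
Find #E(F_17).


For each x in F_17, count y with y^2 = x^3 + 9 x + 14 mod 17:
  x = 3: RHS = 0, y in [0]  -> 1 point(s)
  x = 9: RHS = 8, y in [5, 12]  -> 2 point(s)
  x = 10: RHS = 16, y in [4, 13]  -> 2 point(s)
  x = 11: RHS = 16, y in [4, 13]  -> 2 point(s)
  x = 13: RHS = 16, y in [4, 13]  -> 2 point(s)
  x = 16: RHS = 4, y in [2, 15]  -> 2 point(s)
Affine points: 11. Add the point at infinity: total = 12.

#E(F_17) = 12


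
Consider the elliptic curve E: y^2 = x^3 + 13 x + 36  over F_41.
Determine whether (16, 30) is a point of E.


Check whether y^2 = x^3 + 13 x + 36 (mod 41) for (x, y) = (16, 30).
LHS: y^2 = 30^2 mod 41 = 39
RHS: x^3 + 13 x + 36 = 16^3 + 13*16 + 36 mod 41 = 35
LHS != RHS

No, not on the curve


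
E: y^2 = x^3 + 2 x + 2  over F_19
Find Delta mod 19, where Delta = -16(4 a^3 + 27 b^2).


4 a^3 + 27 b^2 = 4*2^3 + 27*2^2 = 32 + 108 = 140
Delta = -16 * (140) = -2240
Delta mod 19 = 2

Delta = 2 (mod 19)


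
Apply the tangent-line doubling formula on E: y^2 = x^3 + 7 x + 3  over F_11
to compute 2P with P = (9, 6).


Doubling: s = (3 x1^2 + a) / (2 y1)
s = (3*9^2 + 7) / (2*6) mod 11 = 8
x3 = s^2 - 2 x1 mod 11 = 8^2 - 2*9 = 2
y3 = s (x1 - x3) - y1 mod 11 = 8 * (9 - 2) - 6 = 6

2P = (2, 6)


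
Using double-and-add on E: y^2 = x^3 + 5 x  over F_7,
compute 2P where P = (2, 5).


k = 2 = 10_2 (binary, LSB first: 01)
Double-and-add from P = (2, 5):
  bit 0 = 0: acc unchanged = O
  bit 1 = 1: acc = O + (4, 0) = (4, 0)

2P = (4, 0)


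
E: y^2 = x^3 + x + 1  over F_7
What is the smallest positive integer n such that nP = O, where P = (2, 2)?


Compute successive multiples of P until we hit O:
  1P = (2, 2)
  2P = (0, 1)
  3P = (0, 6)
  4P = (2, 5)
  5P = O

ord(P) = 5


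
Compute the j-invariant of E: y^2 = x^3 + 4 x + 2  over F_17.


Delta = -16(4 a^3 + 27 b^2) mod 17 = 7
-1728 * (4 a)^3 = -1728 * (4*4)^3 mod 17 = 11
j = 11 * 7^(-1) mod 17 = 4

j = 4 (mod 17)


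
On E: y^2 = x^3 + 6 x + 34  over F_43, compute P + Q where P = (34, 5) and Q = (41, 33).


P != Q, so use the chord formula.
s = (y2 - y1) / (x2 - x1) = (28) / (7) mod 43 = 4
x3 = s^2 - x1 - x2 mod 43 = 4^2 - 34 - 41 = 27
y3 = s (x1 - x3) - y1 mod 43 = 4 * (34 - 27) - 5 = 23

P + Q = (27, 23)


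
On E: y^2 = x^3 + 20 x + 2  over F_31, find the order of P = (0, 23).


Compute successive multiples of P until we hit O:
  1P = (0, 23)
  2P = (19, 24)
  3P = (26, 5)
  4P = (13, 17)
  5P = (25, 10)
  6P = (15, 22)
  7P = (20, 30)
  8P = (5, 14)
  ... (continuing to 35P)
  35P = O

ord(P) = 35


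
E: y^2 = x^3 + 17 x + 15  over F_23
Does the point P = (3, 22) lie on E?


Check whether y^2 = x^3 + 17 x + 15 (mod 23) for (x, y) = (3, 22).
LHS: y^2 = 22^2 mod 23 = 1
RHS: x^3 + 17 x + 15 = 3^3 + 17*3 + 15 mod 23 = 1
LHS = RHS

Yes, on the curve


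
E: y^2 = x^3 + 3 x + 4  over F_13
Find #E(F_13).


For each x in F_13, count y with y^2 = x^3 + 3 x + 4 mod 13:
  x = 0: RHS = 4, y in [2, 11]  -> 2 point(s)
  x = 3: RHS = 1, y in [1, 12]  -> 2 point(s)
  x = 5: RHS = 1, y in [1, 12]  -> 2 point(s)
  x = 6: RHS = 4, y in [2, 11]  -> 2 point(s)
  x = 7: RHS = 4, y in [2, 11]  -> 2 point(s)
  x = 11: RHS = 3, y in [4, 9]  -> 2 point(s)
  x = 12: RHS = 0, y in [0]  -> 1 point(s)
Affine points: 13. Add the point at infinity: total = 14.

#E(F_13) = 14


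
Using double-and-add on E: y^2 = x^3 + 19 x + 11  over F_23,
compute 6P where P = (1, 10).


k = 6 = 110_2 (binary, LSB first: 011)
Double-and-add from P = (1, 10):
  bit 0 = 0: acc unchanged = O
  bit 1 = 1: acc = O + (16, 8) = (16, 8)
  bit 2 = 1: acc = (16, 8) + (7, 2) = (3, 16)

6P = (3, 16)


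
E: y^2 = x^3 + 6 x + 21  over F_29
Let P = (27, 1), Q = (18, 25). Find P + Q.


P != Q, so use the chord formula.
s = (y2 - y1) / (x2 - x1) = (24) / (20) mod 29 = 7
x3 = s^2 - x1 - x2 mod 29 = 7^2 - 27 - 18 = 4
y3 = s (x1 - x3) - y1 mod 29 = 7 * (27 - 4) - 1 = 15

P + Q = (4, 15)


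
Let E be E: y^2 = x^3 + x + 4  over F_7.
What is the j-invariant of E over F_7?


Delta = -16(4 a^3 + 27 b^2) mod 7 = 3
-1728 * (4 a)^3 = -1728 * (4*1)^3 mod 7 = 1
j = 1 * 3^(-1) mod 7 = 5

j = 5 (mod 7)


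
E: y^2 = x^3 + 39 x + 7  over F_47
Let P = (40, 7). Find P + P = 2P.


Doubling: s = (3 x1^2 + a) / (2 y1)
s = (3*40^2 + 39) / (2*7) mod 47 = 20
x3 = s^2 - 2 x1 mod 47 = 20^2 - 2*40 = 38
y3 = s (x1 - x3) - y1 mod 47 = 20 * (40 - 38) - 7 = 33

2P = (38, 33)


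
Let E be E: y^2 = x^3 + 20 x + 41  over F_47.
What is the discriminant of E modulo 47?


4 a^3 + 27 b^2 = 4*20^3 + 27*41^2 = 32000 + 45387 = 77387
Delta = -16 * (77387) = -1238192
Delta mod 47 = 23

Delta = 23 (mod 47)


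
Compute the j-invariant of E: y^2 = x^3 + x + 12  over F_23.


Delta = -16(4 a^3 + 27 b^2) mod 23 = 12
-1728 * (4 a)^3 = -1728 * (4*1)^3 mod 23 = 15
j = 15 * 12^(-1) mod 23 = 7

j = 7 (mod 23)


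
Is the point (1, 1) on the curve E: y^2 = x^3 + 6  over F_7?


Check whether y^2 = x^3 + 0 x + 6 (mod 7) for (x, y) = (1, 1).
LHS: y^2 = 1^2 mod 7 = 1
RHS: x^3 + 0 x + 6 = 1^3 + 0*1 + 6 mod 7 = 0
LHS != RHS

No, not on the curve


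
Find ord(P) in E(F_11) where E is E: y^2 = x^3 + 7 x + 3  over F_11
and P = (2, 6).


Compute successive multiples of P until we hit O:
  1P = (2, 6)
  2P = (5, 3)
  3P = (5, 8)
  4P = (2, 5)
  5P = O

ord(P) = 5


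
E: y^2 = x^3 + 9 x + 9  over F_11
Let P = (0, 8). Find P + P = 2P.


Doubling: s = (3 x1^2 + a) / (2 y1)
s = (3*0^2 + 9) / (2*8) mod 11 = 4
x3 = s^2 - 2 x1 mod 11 = 4^2 - 2*0 = 5
y3 = s (x1 - x3) - y1 mod 11 = 4 * (0 - 5) - 8 = 5

2P = (5, 5)


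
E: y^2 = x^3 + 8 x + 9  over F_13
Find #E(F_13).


For each x in F_13, count y with y^2 = x^3 + 8 x + 9 mod 13:
  x = 0: RHS = 9, y in [3, 10]  -> 2 point(s)
  x = 4: RHS = 1, y in [1, 12]  -> 2 point(s)
  x = 6: RHS = 0, y in [0]  -> 1 point(s)
  x = 8: RHS = 0, y in [0]  -> 1 point(s)
  x = 9: RHS = 4, y in [2, 11]  -> 2 point(s)
  x = 10: RHS = 10, y in [6, 7]  -> 2 point(s)
  x = 12: RHS = 0, y in [0]  -> 1 point(s)
Affine points: 11. Add the point at infinity: total = 12.

#E(F_13) = 12


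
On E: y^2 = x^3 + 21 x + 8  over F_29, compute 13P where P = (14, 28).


k = 13 = 1101_2 (binary, LSB first: 1011)
Double-and-add from P = (14, 28):
  bit 0 = 1: acc = O + (14, 28) = (14, 28)
  bit 1 = 0: acc unchanged = (14, 28)
  bit 2 = 1: acc = (14, 28) + (26, 18) = (5, 8)
  bit 3 = 1: acc = (5, 8) + (11, 2) = (14, 1)

13P = (14, 1)


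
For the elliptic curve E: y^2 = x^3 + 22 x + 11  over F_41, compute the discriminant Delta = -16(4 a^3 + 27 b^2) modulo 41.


4 a^3 + 27 b^2 = 4*22^3 + 27*11^2 = 42592 + 3267 = 45859
Delta = -16 * (45859) = -733744
Delta mod 41 = 33

Delta = 33 (mod 41)


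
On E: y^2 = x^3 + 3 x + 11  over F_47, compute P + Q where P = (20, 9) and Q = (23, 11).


P != Q, so use the chord formula.
s = (y2 - y1) / (x2 - x1) = (2) / (3) mod 47 = 32
x3 = s^2 - x1 - x2 mod 47 = 32^2 - 20 - 23 = 41
y3 = s (x1 - x3) - y1 mod 47 = 32 * (20 - 41) - 9 = 24

P + Q = (41, 24)


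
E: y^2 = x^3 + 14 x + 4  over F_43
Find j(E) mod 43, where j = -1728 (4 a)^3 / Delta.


Delta = -16(4 a^3 + 27 b^2) mod 43 = 7
-1728 * (4 a)^3 = -1728 * (4*14)^3 mod 43 = 11
j = 11 * 7^(-1) mod 43 = 20

j = 20 (mod 43)


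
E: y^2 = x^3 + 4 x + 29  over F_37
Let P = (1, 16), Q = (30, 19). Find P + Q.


P != Q, so use the chord formula.
s = (y2 - y1) / (x2 - x1) = (3) / (29) mod 37 = 32
x3 = s^2 - x1 - x2 mod 37 = 32^2 - 1 - 30 = 31
y3 = s (x1 - x3) - y1 mod 37 = 32 * (1 - 31) - 16 = 23

P + Q = (31, 23)


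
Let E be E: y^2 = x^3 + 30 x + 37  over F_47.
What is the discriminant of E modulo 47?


4 a^3 + 27 b^2 = 4*30^3 + 27*37^2 = 108000 + 36963 = 144963
Delta = -16 * (144963) = -2319408
Delta mod 47 = 42

Delta = 42 (mod 47)


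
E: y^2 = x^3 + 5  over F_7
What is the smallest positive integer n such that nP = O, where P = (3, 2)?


Compute successive multiples of P until we hit O:
  1P = (3, 2)
  2P = (5, 2)
  3P = (6, 5)
  4P = (6, 2)
  5P = (5, 5)
  6P = (3, 5)
  7P = O

ord(P) = 7


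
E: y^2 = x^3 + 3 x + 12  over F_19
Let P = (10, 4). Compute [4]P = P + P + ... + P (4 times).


k = 4 = 100_2 (binary, LSB first: 001)
Double-and-add from P = (10, 4):
  bit 0 = 0: acc unchanged = O
  bit 1 = 0: acc unchanged = O
  bit 2 = 1: acc = O + (10, 4) = (10, 4)

4P = (10, 4)


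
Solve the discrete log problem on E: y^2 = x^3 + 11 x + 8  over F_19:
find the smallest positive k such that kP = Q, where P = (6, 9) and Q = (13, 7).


Enumerate multiples of P until we hit Q = (13, 7):
  1P = (6, 9)
  2P = (13, 7)
Match found at i = 2.

k = 2


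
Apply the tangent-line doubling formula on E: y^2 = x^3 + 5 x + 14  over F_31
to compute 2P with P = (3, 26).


Doubling: s = (3 x1^2 + a) / (2 y1)
s = (3*3^2 + 5) / (2*26) mod 31 = 3
x3 = s^2 - 2 x1 mod 31 = 3^2 - 2*3 = 3
y3 = s (x1 - x3) - y1 mod 31 = 3 * (3 - 3) - 26 = 5

2P = (3, 5)


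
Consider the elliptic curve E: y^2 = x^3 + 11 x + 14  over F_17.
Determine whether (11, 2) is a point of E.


Check whether y^2 = x^3 + 11 x + 14 (mod 17) for (x, y) = (11, 2).
LHS: y^2 = 2^2 mod 17 = 4
RHS: x^3 + 11 x + 14 = 11^3 + 11*11 + 14 mod 17 = 4
LHS = RHS

Yes, on the curve


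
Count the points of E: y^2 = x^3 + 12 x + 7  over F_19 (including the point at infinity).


For each x in F_19, count y with y^2 = x^3 + 12 x + 7 mod 19:
  x = 0: RHS = 7, y in [8, 11]  -> 2 point(s)
  x = 1: RHS = 1, y in [1, 18]  -> 2 point(s)
  x = 2: RHS = 1, y in [1, 18]  -> 2 point(s)
  x = 4: RHS = 5, y in [9, 10]  -> 2 point(s)
  x = 7: RHS = 16, y in [4, 15]  -> 2 point(s)
  x = 8: RHS = 7, y in [8, 11]  -> 2 point(s)
  x = 10: RHS = 6, y in [5, 14]  -> 2 point(s)
  x = 11: RHS = 7, y in [8, 11]  -> 2 point(s)
  x = 12: RHS = 17, y in [6, 13]  -> 2 point(s)
  x = 13: RHS = 4, y in [2, 17]  -> 2 point(s)
  x = 15: RHS = 9, y in [3, 16]  -> 2 point(s)
  x = 16: RHS = 1, y in [1, 18]  -> 2 point(s)
Affine points: 24. Add the point at infinity: total = 25.

#E(F_19) = 25


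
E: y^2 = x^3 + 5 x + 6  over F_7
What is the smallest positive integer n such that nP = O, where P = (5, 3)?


Compute successive multiples of P until we hit O:
  1P = (5, 3)
  2P = (6, 0)
  3P = (5, 4)
  4P = O

ord(P) = 4


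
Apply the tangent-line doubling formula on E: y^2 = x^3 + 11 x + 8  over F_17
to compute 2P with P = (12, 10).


Doubling: s = (3 x1^2 + a) / (2 y1)
s = (3*12^2 + 11) / (2*10) mod 17 = 6
x3 = s^2 - 2 x1 mod 17 = 6^2 - 2*12 = 12
y3 = s (x1 - x3) - y1 mod 17 = 6 * (12 - 12) - 10 = 7

2P = (12, 7)


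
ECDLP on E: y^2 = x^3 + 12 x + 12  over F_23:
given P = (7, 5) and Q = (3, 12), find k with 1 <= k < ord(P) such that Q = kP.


Enumerate multiples of P until we hit Q = (3, 12):
  1P = (7, 5)
  2P = (21, 7)
  3P = (3, 12)
Match found at i = 3.

k = 3


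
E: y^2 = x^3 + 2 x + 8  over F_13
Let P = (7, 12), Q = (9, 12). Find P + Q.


P != Q, so use the chord formula.
s = (y2 - y1) / (x2 - x1) = (0) / (2) mod 13 = 0
x3 = s^2 - x1 - x2 mod 13 = 0^2 - 7 - 9 = 10
y3 = s (x1 - x3) - y1 mod 13 = 0 * (7 - 10) - 12 = 1

P + Q = (10, 1)


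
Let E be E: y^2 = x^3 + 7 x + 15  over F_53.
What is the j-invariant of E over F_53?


Delta = -16(4 a^3 + 27 b^2) mod 53 = 45
-1728 * (4 a)^3 = -1728 * (4*7)^3 mod 53 = 51
j = 51 * 45^(-1) mod 53 = 40

j = 40 (mod 53)


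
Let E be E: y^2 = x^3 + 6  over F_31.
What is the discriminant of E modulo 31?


4 a^3 + 27 b^2 = 4*0^3 + 27*6^2 = 0 + 972 = 972
Delta = -16 * (972) = -15552
Delta mod 31 = 10

Delta = 10 (mod 31)


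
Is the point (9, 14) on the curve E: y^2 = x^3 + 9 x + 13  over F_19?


Check whether y^2 = x^3 + 9 x + 13 (mod 19) for (x, y) = (9, 14).
LHS: y^2 = 14^2 mod 19 = 6
RHS: x^3 + 9 x + 13 = 9^3 + 9*9 + 13 mod 19 = 6
LHS = RHS

Yes, on the curve


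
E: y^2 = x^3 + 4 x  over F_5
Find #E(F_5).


For each x in F_5, count y with y^2 = x^3 + 4 x + 0 mod 5:
  x = 0: RHS = 0, y in [0]  -> 1 point(s)
  x = 1: RHS = 0, y in [0]  -> 1 point(s)
  x = 2: RHS = 1, y in [1, 4]  -> 2 point(s)
  x = 3: RHS = 4, y in [2, 3]  -> 2 point(s)
  x = 4: RHS = 0, y in [0]  -> 1 point(s)
Affine points: 7. Add the point at infinity: total = 8.

#E(F_5) = 8


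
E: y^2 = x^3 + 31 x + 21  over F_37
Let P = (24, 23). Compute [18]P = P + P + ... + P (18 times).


k = 18 = 10010_2 (binary, LSB first: 01001)
Double-and-add from P = (24, 23):
  bit 0 = 0: acc unchanged = O
  bit 1 = 1: acc = O + (25, 20) = (25, 20)
  bit 2 = 0: acc unchanged = (25, 20)
  bit 3 = 0: acc unchanged = (25, 20)
  bit 4 = 1: acc = (25, 20) + (7, 10) = (35, 32)

18P = (35, 32)


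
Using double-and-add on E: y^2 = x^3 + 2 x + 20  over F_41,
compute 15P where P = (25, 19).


k = 15 = 1111_2 (binary, LSB first: 1111)
Double-and-add from P = (25, 19):
  bit 0 = 1: acc = O + (25, 19) = (25, 19)
  bit 1 = 1: acc = (25, 19) + (0, 15) = (34, 14)
  bit 2 = 1: acc = (34, 14) + (39, 7) = (29, 20)
  bit 3 = 1: acc = (29, 20) + (5, 27) = (11, 26)

15P = (11, 26)


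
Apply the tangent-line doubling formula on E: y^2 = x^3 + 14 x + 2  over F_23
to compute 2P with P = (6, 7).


Doubling: s = (3 x1^2 + a) / (2 y1)
s = (3*6^2 + 14) / (2*7) mod 23 = 12
x3 = s^2 - 2 x1 mod 23 = 12^2 - 2*6 = 17
y3 = s (x1 - x3) - y1 mod 23 = 12 * (6 - 17) - 7 = 22

2P = (17, 22)


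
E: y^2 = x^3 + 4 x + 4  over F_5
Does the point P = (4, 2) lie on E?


Check whether y^2 = x^3 + 4 x + 4 (mod 5) for (x, y) = (4, 2).
LHS: y^2 = 2^2 mod 5 = 4
RHS: x^3 + 4 x + 4 = 4^3 + 4*4 + 4 mod 5 = 4
LHS = RHS

Yes, on the curve


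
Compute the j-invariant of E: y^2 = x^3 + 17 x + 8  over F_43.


Delta = -16(4 a^3 + 27 b^2) mod 43 = 28
-1728 * (4 a)^3 = -1728 * (4*17)^3 mod 43 = 1
j = 1 * 28^(-1) mod 43 = 20

j = 20 (mod 43)


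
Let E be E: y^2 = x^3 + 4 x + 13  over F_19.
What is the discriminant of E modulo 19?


4 a^3 + 27 b^2 = 4*4^3 + 27*13^2 = 256 + 4563 = 4819
Delta = -16 * (4819) = -77104
Delta mod 19 = 17

Delta = 17 (mod 19)


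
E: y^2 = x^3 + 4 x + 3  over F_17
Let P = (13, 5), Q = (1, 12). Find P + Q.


P != Q, so use the chord formula.
s = (y2 - y1) / (x2 - x1) = (7) / (5) mod 17 = 15
x3 = s^2 - x1 - x2 mod 17 = 15^2 - 13 - 1 = 7
y3 = s (x1 - x3) - y1 mod 17 = 15 * (13 - 7) - 5 = 0

P + Q = (7, 0)


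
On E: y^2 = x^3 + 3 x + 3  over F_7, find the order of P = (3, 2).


Compute successive multiples of P until we hit O:
  1P = (3, 2)
  2P = (3, 5)
  3P = O

ord(P) = 3


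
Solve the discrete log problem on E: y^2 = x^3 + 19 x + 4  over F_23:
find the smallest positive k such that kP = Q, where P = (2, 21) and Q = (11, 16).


Enumerate multiples of P until we hit Q = (11, 16):
  1P = (2, 21)
  2P = (0, 21)
  3P = (21, 2)
  4P = (1, 1)
  5P = (6, 14)
  6P = (8, 1)
  7P = (19, 5)
  8P = (4, 12)
  9P = (20, 14)
  10P = (14, 22)
  11P = (11, 7)
  12P = (11, 16)
Match found at i = 12.

k = 12


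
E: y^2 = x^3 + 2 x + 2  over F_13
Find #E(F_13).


For each x in F_13, count y with y^2 = x^3 + 2 x + 2 mod 13:
  x = 2: RHS = 1, y in [1, 12]  -> 2 point(s)
  x = 3: RHS = 9, y in [3, 10]  -> 2 point(s)
  x = 4: RHS = 9, y in [3, 10]  -> 2 point(s)
  x = 6: RHS = 9, y in [3, 10]  -> 2 point(s)
  x = 8: RHS = 10, y in [6, 7]  -> 2 point(s)
  x = 11: RHS = 3, y in [4, 9]  -> 2 point(s)
  x = 12: RHS = 12, y in [5, 8]  -> 2 point(s)
Affine points: 14. Add the point at infinity: total = 15.

#E(F_13) = 15


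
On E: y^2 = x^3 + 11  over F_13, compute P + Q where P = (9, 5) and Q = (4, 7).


P != Q, so use the chord formula.
s = (y2 - y1) / (x2 - x1) = (2) / (8) mod 13 = 10
x3 = s^2 - x1 - x2 mod 13 = 10^2 - 9 - 4 = 9
y3 = s (x1 - x3) - y1 mod 13 = 10 * (9 - 9) - 5 = 8

P + Q = (9, 8)


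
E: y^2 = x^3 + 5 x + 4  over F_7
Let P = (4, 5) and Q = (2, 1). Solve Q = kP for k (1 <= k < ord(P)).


Enumerate multiples of P until we hit Q = (2, 1):
  1P = (4, 5)
  2P = (0, 5)
  3P = (3, 2)
  4P = (2, 1)
Match found at i = 4.

k = 4


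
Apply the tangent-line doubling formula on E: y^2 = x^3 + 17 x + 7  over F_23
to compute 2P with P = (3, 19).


Doubling: s = (3 x1^2 + a) / (2 y1)
s = (3*3^2 + 17) / (2*19) mod 23 = 6
x3 = s^2 - 2 x1 mod 23 = 6^2 - 2*3 = 7
y3 = s (x1 - x3) - y1 mod 23 = 6 * (3 - 7) - 19 = 3

2P = (7, 3)


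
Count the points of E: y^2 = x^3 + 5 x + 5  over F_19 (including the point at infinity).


For each x in F_19, count y with y^2 = x^3 + 5 x + 5 mod 19:
  x = 0: RHS = 5, y in [9, 10]  -> 2 point(s)
  x = 1: RHS = 11, y in [7, 12]  -> 2 point(s)
  x = 2: RHS = 4, y in [2, 17]  -> 2 point(s)
  x = 3: RHS = 9, y in [3, 16]  -> 2 point(s)
  x = 6: RHS = 4, y in [2, 17]  -> 2 point(s)
  x = 8: RHS = 6, y in [5, 14]  -> 2 point(s)
  x = 9: RHS = 0, y in [0]  -> 1 point(s)
  x = 11: RHS = 4, y in [2, 17]  -> 2 point(s)
  x = 12: RHS = 7, y in [8, 11]  -> 2 point(s)
  x = 13: RHS = 6, y in [5, 14]  -> 2 point(s)
  x = 14: RHS = 7, y in [8, 11]  -> 2 point(s)
  x = 15: RHS = 16, y in [4, 15]  -> 2 point(s)
  x = 16: RHS = 1, y in [1, 18]  -> 2 point(s)
  x = 17: RHS = 6, y in [5, 14]  -> 2 point(s)
Affine points: 27. Add the point at infinity: total = 28.

#E(F_19) = 28


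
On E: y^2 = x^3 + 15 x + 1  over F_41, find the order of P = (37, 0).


Compute successive multiples of P until we hit O:
  1P = (37, 0)
  2P = O

ord(P) = 2


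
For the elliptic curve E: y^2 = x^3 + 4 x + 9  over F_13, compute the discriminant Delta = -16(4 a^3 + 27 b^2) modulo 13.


4 a^3 + 27 b^2 = 4*4^3 + 27*9^2 = 256 + 2187 = 2443
Delta = -16 * (2443) = -39088
Delta mod 13 = 3

Delta = 3 (mod 13)


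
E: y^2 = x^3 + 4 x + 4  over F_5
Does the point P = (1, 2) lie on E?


Check whether y^2 = x^3 + 4 x + 4 (mod 5) for (x, y) = (1, 2).
LHS: y^2 = 2^2 mod 5 = 4
RHS: x^3 + 4 x + 4 = 1^3 + 4*1 + 4 mod 5 = 4
LHS = RHS

Yes, on the curve


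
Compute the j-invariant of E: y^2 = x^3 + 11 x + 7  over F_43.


Delta = -16(4 a^3 + 27 b^2) mod 43 = 30
-1728 * (4 a)^3 = -1728 * (4*11)^3 mod 43 = 35
j = 35 * 30^(-1) mod 43 = 37

j = 37 (mod 43)


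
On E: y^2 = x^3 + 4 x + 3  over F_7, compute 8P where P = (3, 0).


k = 8 = 1000_2 (binary, LSB first: 0001)
Double-and-add from P = (3, 0):
  bit 0 = 0: acc unchanged = O
  bit 1 = 0: acc unchanged = O
  bit 2 = 0: acc unchanged = O
  bit 3 = 1: acc = O + O = O

8P = O


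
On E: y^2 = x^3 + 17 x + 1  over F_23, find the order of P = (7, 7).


Compute successive multiples of P until we hit O:
  1P = (7, 7)
  2P = (4, 15)
  3P = (14, 4)
  4P = (5, 2)
  5P = (0, 22)
  6P = (22, 12)
  7P = (12, 22)
  8P = (13, 21)
  ... (continuing to 21P)
  21P = O

ord(P) = 21


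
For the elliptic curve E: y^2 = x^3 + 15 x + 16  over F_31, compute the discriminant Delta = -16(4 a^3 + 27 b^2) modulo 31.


4 a^3 + 27 b^2 = 4*15^3 + 27*16^2 = 13500 + 6912 = 20412
Delta = -16 * (20412) = -326592
Delta mod 31 = 24

Delta = 24 (mod 31)


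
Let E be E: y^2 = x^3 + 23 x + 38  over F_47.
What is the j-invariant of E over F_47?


Delta = -16(4 a^3 + 27 b^2) mod 47 = 31
-1728 * (4 a)^3 = -1728 * (4*23)^3 mod 47 = 6
j = 6 * 31^(-1) mod 47 = 29

j = 29 (mod 47)


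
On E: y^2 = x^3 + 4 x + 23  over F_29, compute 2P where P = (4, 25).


Doubling: s = (3 x1^2 + a) / (2 y1)
s = (3*4^2 + 4) / (2*25) mod 29 = 8
x3 = s^2 - 2 x1 mod 29 = 8^2 - 2*4 = 27
y3 = s (x1 - x3) - y1 mod 29 = 8 * (4 - 27) - 25 = 23

2P = (27, 23)


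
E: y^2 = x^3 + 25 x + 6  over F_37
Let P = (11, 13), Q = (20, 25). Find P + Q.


P != Q, so use the chord formula.
s = (y2 - y1) / (x2 - x1) = (12) / (9) mod 37 = 26
x3 = s^2 - x1 - x2 mod 37 = 26^2 - 11 - 20 = 16
y3 = s (x1 - x3) - y1 mod 37 = 26 * (11 - 16) - 13 = 5

P + Q = (16, 5)


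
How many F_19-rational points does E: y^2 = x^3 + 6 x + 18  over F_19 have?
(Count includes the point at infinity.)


For each x in F_19, count y with y^2 = x^3 + 6 x + 18 mod 19:
  x = 1: RHS = 6, y in [5, 14]  -> 2 point(s)
  x = 2: RHS = 0, y in [0]  -> 1 point(s)
  x = 3: RHS = 6, y in [5, 14]  -> 2 point(s)
  x = 4: RHS = 11, y in [7, 12]  -> 2 point(s)
  x = 6: RHS = 4, y in [2, 17]  -> 2 point(s)
  x = 7: RHS = 4, y in [2, 17]  -> 2 point(s)
  x = 11: RHS = 9, y in [3, 16]  -> 2 point(s)
  x = 15: RHS = 6, y in [5, 14]  -> 2 point(s)
  x = 16: RHS = 11, y in [7, 12]  -> 2 point(s)
  x = 17: RHS = 17, y in [6, 13]  -> 2 point(s)
  x = 18: RHS = 11, y in [7, 12]  -> 2 point(s)
Affine points: 21. Add the point at infinity: total = 22.

#E(F_19) = 22


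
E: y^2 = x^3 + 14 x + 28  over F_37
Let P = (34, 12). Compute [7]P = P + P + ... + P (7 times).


k = 7 = 111_2 (binary, LSB first: 111)
Double-and-add from P = (34, 12):
  bit 0 = 1: acc = O + (34, 12) = (34, 12)
  bit 1 = 1: acc = (34, 12) + (5, 36) = (7, 32)
  bit 2 = 1: acc = (7, 32) + (0, 19) = (4, 0)

7P = (4, 0)


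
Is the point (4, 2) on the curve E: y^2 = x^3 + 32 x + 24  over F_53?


Check whether y^2 = x^3 + 32 x + 24 (mod 53) for (x, y) = (4, 2).
LHS: y^2 = 2^2 mod 53 = 4
RHS: x^3 + 32 x + 24 = 4^3 + 32*4 + 24 mod 53 = 4
LHS = RHS

Yes, on the curve


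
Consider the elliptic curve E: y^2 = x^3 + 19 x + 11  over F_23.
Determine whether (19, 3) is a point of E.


Check whether y^2 = x^3 + 19 x + 11 (mod 23) for (x, y) = (19, 3).
LHS: y^2 = 3^2 mod 23 = 9
RHS: x^3 + 19 x + 11 = 19^3 + 19*19 + 11 mod 23 = 9
LHS = RHS

Yes, on the curve


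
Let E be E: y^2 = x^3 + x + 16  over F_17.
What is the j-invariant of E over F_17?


Delta = -16(4 a^3 + 27 b^2) mod 17 = 14
-1728 * (4 a)^3 = -1728 * (4*1)^3 mod 17 = 10
j = 10 * 14^(-1) mod 17 = 8

j = 8 (mod 17)


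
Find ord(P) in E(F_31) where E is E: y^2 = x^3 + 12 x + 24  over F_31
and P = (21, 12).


Compute successive multiples of P until we hit O:
  1P = (21, 12)
  2P = (3, 5)
  3P = (26, 5)
  4P = (12, 25)
  5P = (2, 26)
  6P = (24, 0)
  7P = (2, 5)
  8P = (12, 6)
  ... (continuing to 12P)
  12P = O

ord(P) = 12


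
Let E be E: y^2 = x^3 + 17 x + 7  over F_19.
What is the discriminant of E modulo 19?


4 a^3 + 27 b^2 = 4*17^3 + 27*7^2 = 19652 + 1323 = 20975
Delta = -16 * (20975) = -335600
Delta mod 19 = 16

Delta = 16 (mod 19)


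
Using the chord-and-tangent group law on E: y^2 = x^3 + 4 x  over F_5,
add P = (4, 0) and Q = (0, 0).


P != Q, so use the chord formula.
s = (y2 - y1) / (x2 - x1) = (0) / (1) mod 5 = 0
x3 = s^2 - x1 - x2 mod 5 = 0^2 - 4 - 0 = 1
y3 = s (x1 - x3) - y1 mod 5 = 0 * (4 - 1) - 0 = 0

P + Q = (1, 0)


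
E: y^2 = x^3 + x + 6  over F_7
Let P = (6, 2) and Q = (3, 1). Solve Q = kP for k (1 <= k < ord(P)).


Enumerate multiples of P until we hit Q = (3, 1):
  1P = (6, 2)
  2P = (3, 1)
Match found at i = 2.

k = 2


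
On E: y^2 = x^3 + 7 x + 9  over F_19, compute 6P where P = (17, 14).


k = 6 = 110_2 (binary, LSB first: 011)
Double-and-add from P = (17, 14):
  bit 0 = 0: acc unchanged = O
  bit 1 = 1: acc = O + (4, 5) = (4, 5)
  bit 2 = 1: acc = (4, 5) + (8, 11) = (14, 18)

6P = (14, 18)


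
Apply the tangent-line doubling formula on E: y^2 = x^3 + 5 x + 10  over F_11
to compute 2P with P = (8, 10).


Doubling: s = (3 x1^2 + a) / (2 y1)
s = (3*8^2 + 5) / (2*10) mod 11 = 6
x3 = s^2 - 2 x1 mod 11 = 6^2 - 2*8 = 9
y3 = s (x1 - x3) - y1 mod 11 = 6 * (8 - 9) - 10 = 6

2P = (9, 6)


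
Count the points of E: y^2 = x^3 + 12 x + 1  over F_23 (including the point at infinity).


For each x in F_23, count y with y^2 = x^3 + 12 x + 1 mod 23:
  x = 0: RHS = 1, y in [1, 22]  -> 2 point(s)
  x = 3: RHS = 18, y in [8, 15]  -> 2 point(s)
  x = 5: RHS = 2, y in [5, 18]  -> 2 point(s)
  x = 6: RHS = 13, y in [6, 17]  -> 2 point(s)
  x = 13: RHS = 8, y in [10, 13]  -> 2 point(s)
  x = 17: RHS = 12, y in [9, 14]  -> 2 point(s)
  x = 18: RHS = 0, y in [0]  -> 1 point(s)
  x = 19: RHS = 4, y in [2, 21]  -> 2 point(s)
Affine points: 15. Add the point at infinity: total = 16.

#E(F_23) = 16
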